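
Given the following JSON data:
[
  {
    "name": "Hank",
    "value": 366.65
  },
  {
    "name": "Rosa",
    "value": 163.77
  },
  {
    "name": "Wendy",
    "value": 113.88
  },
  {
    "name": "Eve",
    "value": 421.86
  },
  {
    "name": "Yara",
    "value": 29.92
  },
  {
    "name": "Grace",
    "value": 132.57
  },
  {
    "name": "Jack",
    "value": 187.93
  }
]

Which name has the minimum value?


Comparing values:
  Hank: 366.65
  Rosa: 163.77
  Wendy: 113.88
  Eve: 421.86
  Yara: 29.92
  Grace: 132.57
  Jack: 187.93
Minimum: Yara (29.92)

ANSWER: Yara


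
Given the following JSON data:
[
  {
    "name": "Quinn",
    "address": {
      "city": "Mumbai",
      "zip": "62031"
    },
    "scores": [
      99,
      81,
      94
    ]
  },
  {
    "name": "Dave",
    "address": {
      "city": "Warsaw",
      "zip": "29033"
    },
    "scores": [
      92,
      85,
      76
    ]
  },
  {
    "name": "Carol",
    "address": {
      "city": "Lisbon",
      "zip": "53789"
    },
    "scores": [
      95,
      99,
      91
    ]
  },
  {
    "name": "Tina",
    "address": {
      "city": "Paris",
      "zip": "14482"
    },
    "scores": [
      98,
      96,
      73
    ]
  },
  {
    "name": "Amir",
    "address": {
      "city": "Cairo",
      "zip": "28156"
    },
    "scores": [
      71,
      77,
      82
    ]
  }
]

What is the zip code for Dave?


Path: records[1].address.zip
Value: 29033

ANSWER: 29033


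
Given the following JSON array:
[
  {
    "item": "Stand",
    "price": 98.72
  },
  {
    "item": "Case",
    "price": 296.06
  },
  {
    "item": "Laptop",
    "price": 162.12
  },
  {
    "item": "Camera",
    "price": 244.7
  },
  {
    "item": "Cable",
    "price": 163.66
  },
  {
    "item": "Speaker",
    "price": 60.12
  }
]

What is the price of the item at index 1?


Array index 1 -> Case
price = 296.06

ANSWER: 296.06


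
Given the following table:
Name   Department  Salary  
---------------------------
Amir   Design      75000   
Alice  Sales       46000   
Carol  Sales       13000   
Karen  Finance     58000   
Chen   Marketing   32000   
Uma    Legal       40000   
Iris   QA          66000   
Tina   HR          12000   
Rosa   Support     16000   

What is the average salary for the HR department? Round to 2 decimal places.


HR department members:
  Tina: 12000
Sum = 12000
Count = 1
Average = 12000 / 1 = 12000.00

ANSWER: 12000.00


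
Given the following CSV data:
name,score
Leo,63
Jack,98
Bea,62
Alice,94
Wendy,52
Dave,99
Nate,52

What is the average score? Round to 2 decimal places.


Scores: 63, 98, 62, 94, 52, 99, 52
Sum = 520
Count = 7
Average = 520 / 7 = 74.29

ANSWER: 74.29


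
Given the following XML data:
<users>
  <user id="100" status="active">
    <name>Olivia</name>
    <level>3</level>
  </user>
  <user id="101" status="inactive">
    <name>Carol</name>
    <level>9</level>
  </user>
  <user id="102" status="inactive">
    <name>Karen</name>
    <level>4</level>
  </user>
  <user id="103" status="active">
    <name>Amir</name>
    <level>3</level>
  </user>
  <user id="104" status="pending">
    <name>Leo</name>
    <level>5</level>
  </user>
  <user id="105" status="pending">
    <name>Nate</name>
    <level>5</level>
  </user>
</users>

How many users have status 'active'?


Counting users with status='active':
  Olivia (id=100) -> MATCH
  Amir (id=103) -> MATCH
Count: 2

ANSWER: 2


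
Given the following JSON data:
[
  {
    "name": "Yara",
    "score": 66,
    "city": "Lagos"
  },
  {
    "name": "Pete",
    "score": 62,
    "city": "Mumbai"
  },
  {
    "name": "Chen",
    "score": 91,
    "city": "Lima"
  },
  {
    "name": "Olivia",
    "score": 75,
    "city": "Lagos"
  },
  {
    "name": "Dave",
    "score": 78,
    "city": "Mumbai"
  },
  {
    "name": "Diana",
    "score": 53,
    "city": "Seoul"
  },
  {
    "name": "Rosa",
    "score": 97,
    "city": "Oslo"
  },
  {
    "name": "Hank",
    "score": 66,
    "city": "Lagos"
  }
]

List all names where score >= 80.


Filtering records where score >= 80:
  Yara (score=66) -> no
  Pete (score=62) -> no
  Chen (score=91) -> YES
  Olivia (score=75) -> no
  Dave (score=78) -> no
  Diana (score=53) -> no
  Rosa (score=97) -> YES
  Hank (score=66) -> no


ANSWER: Chen, Rosa


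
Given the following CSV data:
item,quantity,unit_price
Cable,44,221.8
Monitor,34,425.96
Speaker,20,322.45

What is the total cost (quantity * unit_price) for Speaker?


Row: Speaker
quantity = 20
unit_price = 322.45
total = 20 * 322.45 = 6449.0

ANSWER: 6449.0


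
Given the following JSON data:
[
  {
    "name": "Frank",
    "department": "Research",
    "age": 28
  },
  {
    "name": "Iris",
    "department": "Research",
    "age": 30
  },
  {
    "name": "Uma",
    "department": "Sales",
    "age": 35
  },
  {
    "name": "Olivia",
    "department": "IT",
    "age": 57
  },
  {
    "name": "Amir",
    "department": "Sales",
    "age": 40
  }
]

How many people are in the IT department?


Scanning records for department = IT
  Record 3: Olivia
Count: 1

ANSWER: 1


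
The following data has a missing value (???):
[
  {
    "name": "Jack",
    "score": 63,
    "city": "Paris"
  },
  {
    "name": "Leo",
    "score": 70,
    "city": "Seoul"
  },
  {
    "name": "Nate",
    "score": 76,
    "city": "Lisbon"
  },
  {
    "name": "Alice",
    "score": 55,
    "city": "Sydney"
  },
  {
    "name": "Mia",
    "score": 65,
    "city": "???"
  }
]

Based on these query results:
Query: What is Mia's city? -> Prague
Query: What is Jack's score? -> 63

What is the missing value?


The missing value is Mia's city
From query: Mia's city = Prague

ANSWER: Prague


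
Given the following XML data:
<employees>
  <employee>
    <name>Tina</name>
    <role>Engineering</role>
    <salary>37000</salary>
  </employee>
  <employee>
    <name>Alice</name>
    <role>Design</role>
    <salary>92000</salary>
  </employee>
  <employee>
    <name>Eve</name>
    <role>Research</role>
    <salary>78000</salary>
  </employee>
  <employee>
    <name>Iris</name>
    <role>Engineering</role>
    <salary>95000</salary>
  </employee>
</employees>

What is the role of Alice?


Searching for <employee> with <name>Alice</name>
Found at position 2
<role>Design</role>

ANSWER: Design


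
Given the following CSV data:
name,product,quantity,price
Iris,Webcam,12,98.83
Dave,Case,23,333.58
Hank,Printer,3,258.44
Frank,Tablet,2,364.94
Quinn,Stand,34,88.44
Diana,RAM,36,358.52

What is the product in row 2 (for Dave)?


Row 2: Dave
Column 'product' = Case

ANSWER: Case


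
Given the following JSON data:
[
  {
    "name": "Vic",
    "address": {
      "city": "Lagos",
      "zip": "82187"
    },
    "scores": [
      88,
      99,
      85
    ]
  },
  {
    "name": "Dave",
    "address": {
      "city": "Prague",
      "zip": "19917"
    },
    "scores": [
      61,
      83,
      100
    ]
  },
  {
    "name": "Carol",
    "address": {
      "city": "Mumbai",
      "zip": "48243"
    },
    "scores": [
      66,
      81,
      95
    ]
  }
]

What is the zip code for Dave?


Path: records[1].address.zip
Value: 19917

ANSWER: 19917


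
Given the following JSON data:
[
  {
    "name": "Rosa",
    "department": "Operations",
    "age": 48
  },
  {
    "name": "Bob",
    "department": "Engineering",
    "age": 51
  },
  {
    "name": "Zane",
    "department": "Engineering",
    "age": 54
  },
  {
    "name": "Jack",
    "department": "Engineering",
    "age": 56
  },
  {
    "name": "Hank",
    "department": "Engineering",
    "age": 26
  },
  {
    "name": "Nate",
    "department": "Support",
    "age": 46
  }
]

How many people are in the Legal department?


Scanning records for department = Legal
  No matches found
Count: 0

ANSWER: 0


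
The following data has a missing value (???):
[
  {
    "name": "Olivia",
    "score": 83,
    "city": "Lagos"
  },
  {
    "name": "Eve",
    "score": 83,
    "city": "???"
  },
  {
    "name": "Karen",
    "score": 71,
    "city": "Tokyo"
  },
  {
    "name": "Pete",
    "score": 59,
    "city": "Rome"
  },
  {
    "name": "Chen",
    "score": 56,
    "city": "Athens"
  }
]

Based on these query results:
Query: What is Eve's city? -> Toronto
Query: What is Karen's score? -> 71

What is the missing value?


The missing value is Eve's city
From query: Eve's city = Toronto

ANSWER: Toronto


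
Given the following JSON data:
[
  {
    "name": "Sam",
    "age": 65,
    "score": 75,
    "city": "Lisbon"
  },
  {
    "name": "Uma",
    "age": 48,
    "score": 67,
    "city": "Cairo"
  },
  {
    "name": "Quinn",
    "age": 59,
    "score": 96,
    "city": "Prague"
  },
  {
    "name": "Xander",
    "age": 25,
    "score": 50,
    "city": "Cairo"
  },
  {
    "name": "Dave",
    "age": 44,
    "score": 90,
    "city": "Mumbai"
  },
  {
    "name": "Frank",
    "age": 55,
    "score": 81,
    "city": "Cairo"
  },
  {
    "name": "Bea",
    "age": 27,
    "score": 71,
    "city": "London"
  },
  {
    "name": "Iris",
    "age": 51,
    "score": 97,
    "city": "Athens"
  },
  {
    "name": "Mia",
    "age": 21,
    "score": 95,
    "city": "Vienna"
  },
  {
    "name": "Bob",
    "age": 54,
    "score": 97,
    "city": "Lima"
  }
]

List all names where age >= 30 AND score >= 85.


Checking both conditions:
  Sam (age=65, score=75) -> no
  Uma (age=48, score=67) -> no
  Quinn (age=59, score=96) -> YES
  Xander (age=25, score=50) -> no
  Dave (age=44, score=90) -> YES
  Frank (age=55, score=81) -> no
  Bea (age=27, score=71) -> no
  Iris (age=51, score=97) -> YES
  Mia (age=21, score=95) -> no
  Bob (age=54, score=97) -> YES


ANSWER: Quinn, Dave, Iris, Bob


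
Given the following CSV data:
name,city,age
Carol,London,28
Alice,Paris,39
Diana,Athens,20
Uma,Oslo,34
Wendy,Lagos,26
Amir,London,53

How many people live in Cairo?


Scanning city column for 'Cairo':
Total matches: 0

ANSWER: 0


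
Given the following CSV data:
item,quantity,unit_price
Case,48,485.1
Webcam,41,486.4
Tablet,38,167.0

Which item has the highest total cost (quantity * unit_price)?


Computing row totals:
  Case: 23284.8
  Webcam: 19942.4
  Tablet: 6346.0
Maximum: Case (23284.8)

ANSWER: Case


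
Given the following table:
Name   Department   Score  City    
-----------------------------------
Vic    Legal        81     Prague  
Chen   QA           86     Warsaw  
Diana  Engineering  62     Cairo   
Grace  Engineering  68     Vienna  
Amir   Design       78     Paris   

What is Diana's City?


Row 3: Diana
City = Cairo

ANSWER: Cairo


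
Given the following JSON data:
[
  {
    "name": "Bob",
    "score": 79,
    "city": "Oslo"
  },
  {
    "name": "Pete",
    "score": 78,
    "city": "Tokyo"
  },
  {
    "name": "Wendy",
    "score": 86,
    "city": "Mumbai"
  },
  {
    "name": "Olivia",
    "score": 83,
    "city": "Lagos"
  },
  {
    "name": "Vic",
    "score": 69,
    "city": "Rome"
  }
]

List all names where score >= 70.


Filtering records where score >= 70:
  Bob (score=79) -> YES
  Pete (score=78) -> YES
  Wendy (score=86) -> YES
  Olivia (score=83) -> YES
  Vic (score=69) -> no


ANSWER: Bob, Pete, Wendy, Olivia


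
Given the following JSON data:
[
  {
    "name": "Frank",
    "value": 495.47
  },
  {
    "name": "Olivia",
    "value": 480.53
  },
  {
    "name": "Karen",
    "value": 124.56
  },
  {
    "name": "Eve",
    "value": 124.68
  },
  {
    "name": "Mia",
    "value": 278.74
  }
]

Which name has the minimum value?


Comparing values:
  Frank: 495.47
  Olivia: 480.53
  Karen: 124.56
  Eve: 124.68
  Mia: 278.74
Minimum: Karen (124.56)

ANSWER: Karen


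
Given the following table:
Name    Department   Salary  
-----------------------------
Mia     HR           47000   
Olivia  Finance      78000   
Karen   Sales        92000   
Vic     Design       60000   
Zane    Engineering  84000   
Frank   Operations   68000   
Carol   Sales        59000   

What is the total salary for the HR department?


HR department members:
  Mia: 47000
Total = 47000 = 47000

ANSWER: 47000


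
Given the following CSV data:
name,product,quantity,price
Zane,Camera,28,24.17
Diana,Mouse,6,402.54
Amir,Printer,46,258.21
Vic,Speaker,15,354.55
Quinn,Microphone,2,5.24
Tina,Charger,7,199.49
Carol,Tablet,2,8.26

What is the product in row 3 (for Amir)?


Row 3: Amir
Column 'product' = Printer

ANSWER: Printer


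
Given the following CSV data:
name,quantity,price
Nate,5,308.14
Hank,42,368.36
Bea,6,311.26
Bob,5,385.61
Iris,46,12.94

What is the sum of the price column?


Values in 'price' column:
  Row 1: 308.14
  Row 2: 368.36
  Row 3: 311.26
  Row 4: 385.61
  Row 5: 12.94
Sum = 308.14 + 368.36 + 311.26 + 385.61 + 12.94 = 1386.31

ANSWER: 1386.31


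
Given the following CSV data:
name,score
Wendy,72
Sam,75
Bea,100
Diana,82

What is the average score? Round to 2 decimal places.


Scores: 72, 75, 100, 82
Sum = 329
Count = 4
Average = 329 / 4 = 82.25

ANSWER: 82.25


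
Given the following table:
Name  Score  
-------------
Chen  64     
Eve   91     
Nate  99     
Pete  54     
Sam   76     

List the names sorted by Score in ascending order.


Sorting by Score (ascending):
  Pete: 54
  Chen: 64
  Sam: 76
  Eve: 91
  Nate: 99


ANSWER: Pete, Chen, Sam, Eve, Nate


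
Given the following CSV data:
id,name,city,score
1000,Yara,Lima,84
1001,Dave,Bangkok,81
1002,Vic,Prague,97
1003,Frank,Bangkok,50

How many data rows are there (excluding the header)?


Counting rows (excluding header):
Header: id,name,city,score
Data rows: 4

ANSWER: 4


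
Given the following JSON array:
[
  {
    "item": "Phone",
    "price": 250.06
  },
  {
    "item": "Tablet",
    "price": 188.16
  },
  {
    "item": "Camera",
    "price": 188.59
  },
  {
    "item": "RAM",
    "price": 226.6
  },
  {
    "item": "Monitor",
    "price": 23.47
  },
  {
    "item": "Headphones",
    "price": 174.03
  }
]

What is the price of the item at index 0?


Array index 0 -> Phone
price = 250.06

ANSWER: 250.06


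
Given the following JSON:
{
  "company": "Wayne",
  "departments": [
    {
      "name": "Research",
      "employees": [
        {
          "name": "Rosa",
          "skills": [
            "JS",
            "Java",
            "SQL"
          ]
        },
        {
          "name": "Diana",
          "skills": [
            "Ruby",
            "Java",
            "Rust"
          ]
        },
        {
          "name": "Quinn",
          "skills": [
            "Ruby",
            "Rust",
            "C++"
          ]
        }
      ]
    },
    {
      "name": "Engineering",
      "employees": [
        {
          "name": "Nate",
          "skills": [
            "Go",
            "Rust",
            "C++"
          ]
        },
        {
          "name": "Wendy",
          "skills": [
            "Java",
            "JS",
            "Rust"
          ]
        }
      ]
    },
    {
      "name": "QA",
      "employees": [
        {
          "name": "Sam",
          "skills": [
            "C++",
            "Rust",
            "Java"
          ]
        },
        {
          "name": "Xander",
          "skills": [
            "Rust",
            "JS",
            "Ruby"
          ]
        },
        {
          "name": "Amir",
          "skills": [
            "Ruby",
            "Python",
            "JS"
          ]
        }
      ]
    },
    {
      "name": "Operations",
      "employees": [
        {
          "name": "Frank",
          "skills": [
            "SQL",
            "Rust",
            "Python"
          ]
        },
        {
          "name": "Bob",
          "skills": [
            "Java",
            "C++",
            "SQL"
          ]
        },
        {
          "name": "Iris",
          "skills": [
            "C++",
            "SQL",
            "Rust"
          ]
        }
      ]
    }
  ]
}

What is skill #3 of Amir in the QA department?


Path: departments[2].employees[2].skills[2]
Value: JS

ANSWER: JS


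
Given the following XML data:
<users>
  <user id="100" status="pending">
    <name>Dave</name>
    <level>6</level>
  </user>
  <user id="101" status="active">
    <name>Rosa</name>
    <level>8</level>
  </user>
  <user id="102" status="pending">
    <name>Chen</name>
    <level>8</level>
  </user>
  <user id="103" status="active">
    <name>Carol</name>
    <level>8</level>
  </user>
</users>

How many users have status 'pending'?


Counting users with status='pending':
  Dave (id=100) -> MATCH
  Chen (id=102) -> MATCH
Count: 2

ANSWER: 2


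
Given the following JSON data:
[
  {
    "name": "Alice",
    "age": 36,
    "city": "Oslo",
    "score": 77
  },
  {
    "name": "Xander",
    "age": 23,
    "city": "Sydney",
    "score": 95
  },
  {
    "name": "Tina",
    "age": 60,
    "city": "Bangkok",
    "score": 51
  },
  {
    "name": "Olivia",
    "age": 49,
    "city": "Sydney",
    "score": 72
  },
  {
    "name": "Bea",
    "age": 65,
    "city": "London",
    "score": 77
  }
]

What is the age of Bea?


Looking up record where name = Bea
Record index: 4
Field 'age' = 65

ANSWER: 65


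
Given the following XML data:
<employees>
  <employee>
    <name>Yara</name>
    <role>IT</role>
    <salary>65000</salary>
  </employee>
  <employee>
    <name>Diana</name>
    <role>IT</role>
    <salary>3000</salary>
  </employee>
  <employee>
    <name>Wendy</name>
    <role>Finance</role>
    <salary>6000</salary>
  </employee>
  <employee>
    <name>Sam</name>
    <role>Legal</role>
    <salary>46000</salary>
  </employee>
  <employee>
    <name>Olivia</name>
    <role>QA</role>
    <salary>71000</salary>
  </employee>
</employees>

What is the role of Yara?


Searching for <employee> with <name>Yara</name>
Found at position 1
<role>IT</role>

ANSWER: IT


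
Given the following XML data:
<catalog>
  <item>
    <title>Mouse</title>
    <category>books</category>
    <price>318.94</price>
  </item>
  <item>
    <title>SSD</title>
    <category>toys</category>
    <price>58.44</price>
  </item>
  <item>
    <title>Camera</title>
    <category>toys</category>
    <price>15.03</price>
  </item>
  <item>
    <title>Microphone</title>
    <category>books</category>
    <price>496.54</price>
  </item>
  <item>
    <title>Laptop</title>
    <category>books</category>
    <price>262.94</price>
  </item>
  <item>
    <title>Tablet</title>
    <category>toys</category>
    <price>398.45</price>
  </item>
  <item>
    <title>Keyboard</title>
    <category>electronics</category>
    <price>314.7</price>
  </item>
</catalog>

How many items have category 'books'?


Scanning <item> elements for <category>books</category>:
  Item 1: Mouse -> MATCH
  Item 4: Microphone -> MATCH
  Item 5: Laptop -> MATCH
Count: 3

ANSWER: 3


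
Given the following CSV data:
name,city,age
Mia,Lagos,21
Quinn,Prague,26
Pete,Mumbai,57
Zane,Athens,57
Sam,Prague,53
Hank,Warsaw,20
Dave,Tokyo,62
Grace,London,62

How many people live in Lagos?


Scanning city column for 'Lagos':
  Row 1: Mia -> MATCH
Total matches: 1

ANSWER: 1


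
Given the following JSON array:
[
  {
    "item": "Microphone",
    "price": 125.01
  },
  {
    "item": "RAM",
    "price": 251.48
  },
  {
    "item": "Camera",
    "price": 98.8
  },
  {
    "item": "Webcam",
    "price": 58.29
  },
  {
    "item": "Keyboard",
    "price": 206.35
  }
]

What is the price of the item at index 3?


Array index 3 -> Webcam
price = 58.29

ANSWER: 58.29


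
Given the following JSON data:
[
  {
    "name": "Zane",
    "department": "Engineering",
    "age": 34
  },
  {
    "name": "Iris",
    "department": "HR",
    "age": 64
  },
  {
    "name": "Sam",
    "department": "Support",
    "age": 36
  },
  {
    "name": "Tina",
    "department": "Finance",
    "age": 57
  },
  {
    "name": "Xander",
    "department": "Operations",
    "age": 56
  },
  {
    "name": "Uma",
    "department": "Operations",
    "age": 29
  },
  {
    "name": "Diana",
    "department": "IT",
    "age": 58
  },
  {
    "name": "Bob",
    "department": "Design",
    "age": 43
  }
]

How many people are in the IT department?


Scanning records for department = IT
  Record 6: Diana
Count: 1

ANSWER: 1


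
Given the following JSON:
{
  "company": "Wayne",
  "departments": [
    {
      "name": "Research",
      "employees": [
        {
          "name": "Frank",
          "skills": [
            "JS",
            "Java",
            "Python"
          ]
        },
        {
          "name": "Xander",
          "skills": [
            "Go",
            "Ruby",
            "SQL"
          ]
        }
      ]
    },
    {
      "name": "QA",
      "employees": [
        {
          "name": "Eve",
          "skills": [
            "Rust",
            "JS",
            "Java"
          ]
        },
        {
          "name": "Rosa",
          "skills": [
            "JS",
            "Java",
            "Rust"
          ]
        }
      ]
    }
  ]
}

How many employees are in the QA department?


Path: departments[1].employees
Count: 2

ANSWER: 2


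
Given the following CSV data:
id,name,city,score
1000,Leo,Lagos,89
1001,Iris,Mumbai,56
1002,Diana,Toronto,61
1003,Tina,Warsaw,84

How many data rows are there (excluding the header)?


Counting rows (excluding header):
Header: id,name,city,score
Data rows: 4

ANSWER: 4


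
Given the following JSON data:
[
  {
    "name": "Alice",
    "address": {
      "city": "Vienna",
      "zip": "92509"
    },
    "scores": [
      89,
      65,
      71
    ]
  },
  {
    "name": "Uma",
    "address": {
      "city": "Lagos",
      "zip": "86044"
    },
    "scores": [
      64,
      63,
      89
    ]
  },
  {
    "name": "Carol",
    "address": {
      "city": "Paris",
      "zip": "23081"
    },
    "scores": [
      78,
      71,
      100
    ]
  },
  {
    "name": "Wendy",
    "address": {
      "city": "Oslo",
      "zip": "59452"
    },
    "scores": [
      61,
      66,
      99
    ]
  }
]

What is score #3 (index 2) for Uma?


Path: records[1].scores[2]
Value: 89

ANSWER: 89


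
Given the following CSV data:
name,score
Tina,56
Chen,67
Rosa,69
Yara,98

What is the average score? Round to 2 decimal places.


Scores: 56, 67, 69, 98
Sum = 290
Count = 4
Average = 290 / 4 = 72.50

ANSWER: 72.50


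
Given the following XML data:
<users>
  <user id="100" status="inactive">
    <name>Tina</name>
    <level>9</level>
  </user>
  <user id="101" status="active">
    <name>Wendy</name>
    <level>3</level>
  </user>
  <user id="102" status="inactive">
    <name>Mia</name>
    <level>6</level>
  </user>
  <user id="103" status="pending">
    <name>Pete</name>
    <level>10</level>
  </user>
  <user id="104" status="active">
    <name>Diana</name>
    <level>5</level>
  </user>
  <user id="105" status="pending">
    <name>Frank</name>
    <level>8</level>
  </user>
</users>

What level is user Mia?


Finding user: Mia
<level>6</level>

ANSWER: 6


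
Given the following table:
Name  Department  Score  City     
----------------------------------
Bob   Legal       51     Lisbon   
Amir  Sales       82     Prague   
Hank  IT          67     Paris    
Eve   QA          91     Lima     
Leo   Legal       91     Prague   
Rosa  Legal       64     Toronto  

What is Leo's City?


Row 5: Leo
City = Prague

ANSWER: Prague


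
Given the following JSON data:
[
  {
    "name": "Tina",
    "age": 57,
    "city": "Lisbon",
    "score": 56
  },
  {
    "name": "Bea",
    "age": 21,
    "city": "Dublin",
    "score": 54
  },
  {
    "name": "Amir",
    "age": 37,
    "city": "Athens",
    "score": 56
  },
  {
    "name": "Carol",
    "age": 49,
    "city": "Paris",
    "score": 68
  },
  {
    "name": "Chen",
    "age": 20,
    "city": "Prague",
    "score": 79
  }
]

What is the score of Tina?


Looking up record where name = Tina
Record index: 0
Field 'score' = 56

ANSWER: 56


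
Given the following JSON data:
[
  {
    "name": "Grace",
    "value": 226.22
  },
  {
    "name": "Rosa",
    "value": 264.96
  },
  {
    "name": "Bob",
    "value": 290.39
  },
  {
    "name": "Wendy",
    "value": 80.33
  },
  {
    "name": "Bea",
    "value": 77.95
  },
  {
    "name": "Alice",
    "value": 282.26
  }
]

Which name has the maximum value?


Comparing values:
  Grace: 226.22
  Rosa: 264.96
  Bob: 290.39
  Wendy: 80.33
  Bea: 77.95
  Alice: 282.26
Maximum: Bob (290.39)

ANSWER: Bob


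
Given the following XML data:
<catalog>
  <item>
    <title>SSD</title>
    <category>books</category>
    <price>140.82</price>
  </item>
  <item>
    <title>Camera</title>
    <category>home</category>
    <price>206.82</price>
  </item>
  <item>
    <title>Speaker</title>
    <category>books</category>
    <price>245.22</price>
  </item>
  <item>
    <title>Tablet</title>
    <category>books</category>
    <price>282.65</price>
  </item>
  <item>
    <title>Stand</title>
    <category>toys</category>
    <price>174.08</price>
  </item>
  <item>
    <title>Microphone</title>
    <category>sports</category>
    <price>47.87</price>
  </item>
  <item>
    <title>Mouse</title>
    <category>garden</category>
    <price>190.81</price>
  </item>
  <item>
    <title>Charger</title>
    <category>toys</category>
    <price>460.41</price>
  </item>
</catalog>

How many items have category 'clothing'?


Scanning <item> elements for <category>clothing</category>:
Count: 0

ANSWER: 0


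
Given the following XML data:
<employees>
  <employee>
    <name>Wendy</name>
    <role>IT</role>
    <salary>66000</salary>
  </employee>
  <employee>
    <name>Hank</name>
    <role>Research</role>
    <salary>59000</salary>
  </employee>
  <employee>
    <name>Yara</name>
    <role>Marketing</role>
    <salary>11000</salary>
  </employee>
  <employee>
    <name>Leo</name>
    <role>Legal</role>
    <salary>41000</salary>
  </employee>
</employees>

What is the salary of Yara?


Searching for <employee> with <name>Yara</name>
Found at position 3
<salary>11000</salary>

ANSWER: 11000


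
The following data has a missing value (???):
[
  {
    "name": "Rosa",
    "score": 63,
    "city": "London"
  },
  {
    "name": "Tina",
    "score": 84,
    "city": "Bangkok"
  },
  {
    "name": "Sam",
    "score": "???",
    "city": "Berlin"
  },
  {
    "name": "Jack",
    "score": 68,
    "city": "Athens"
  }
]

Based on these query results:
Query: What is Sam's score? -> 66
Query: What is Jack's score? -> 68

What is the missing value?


The missing value is Sam's score
From query: Sam's score = 66

ANSWER: 66


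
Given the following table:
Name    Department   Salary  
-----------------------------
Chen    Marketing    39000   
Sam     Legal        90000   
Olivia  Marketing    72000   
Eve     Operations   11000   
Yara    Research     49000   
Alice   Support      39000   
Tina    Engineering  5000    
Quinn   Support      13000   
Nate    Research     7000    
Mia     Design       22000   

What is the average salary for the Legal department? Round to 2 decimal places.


Legal department members:
  Sam: 90000
Sum = 90000
Count = 1
Average = 90000 / 1 = 90000.00

ANSWER: 90000.00


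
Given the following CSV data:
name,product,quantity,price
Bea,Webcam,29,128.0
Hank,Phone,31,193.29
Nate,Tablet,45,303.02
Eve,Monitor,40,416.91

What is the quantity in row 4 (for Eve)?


Row 4: Eve
Column 'quantity' = 40

ANSWER: 40


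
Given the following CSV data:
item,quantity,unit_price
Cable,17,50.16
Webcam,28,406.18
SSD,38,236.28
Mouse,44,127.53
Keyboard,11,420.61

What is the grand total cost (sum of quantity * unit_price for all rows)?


Computing row totals:
  Cable: 17 * 50.16 = 852.72
  Webcam: 28 * 406.18 = 11373.04
  SSD: 38 * 236.28 = 8978.64
  Mouse: 44 * 127.53 = 5611.32
  Keyboard: 11 * 420.61 = 4626.71
Grand total = 852.72 + 11373.04 + 8978.64 + 5611.32 + 4626.71 = 31442.43

ANSWER: 31442.43


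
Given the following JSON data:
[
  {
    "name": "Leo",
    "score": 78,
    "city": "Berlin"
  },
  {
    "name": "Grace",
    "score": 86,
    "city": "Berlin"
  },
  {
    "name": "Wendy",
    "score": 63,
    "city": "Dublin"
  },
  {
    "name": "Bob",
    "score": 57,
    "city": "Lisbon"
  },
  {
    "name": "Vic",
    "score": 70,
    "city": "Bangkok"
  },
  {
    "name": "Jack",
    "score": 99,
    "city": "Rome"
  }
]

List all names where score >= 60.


Filtering records where score >= 60:
  Leo (score=78) -> YES
  Grace (score=86) -> YES
  Wendy (score=63) -> YES
  Bob (score=57) -> no
  Vic (score=70) -> YES
  Jack (score=99) -> YES


ANSWER: Leo, Grace, Wendy, Vic, Jack


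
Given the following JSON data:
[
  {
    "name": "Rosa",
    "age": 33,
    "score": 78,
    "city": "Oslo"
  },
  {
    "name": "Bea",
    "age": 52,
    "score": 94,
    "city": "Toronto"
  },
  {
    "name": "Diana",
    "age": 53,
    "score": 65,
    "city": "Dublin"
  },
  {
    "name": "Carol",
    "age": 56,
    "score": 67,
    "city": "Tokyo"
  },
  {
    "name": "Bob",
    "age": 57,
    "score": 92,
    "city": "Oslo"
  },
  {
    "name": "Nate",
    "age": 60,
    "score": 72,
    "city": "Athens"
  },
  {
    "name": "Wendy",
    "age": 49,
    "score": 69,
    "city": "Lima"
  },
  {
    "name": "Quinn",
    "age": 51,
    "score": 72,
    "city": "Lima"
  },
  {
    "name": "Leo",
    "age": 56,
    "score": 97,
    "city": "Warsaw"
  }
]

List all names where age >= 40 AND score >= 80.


Checking both conditions:
  Rosa (age=33, score=78) -> no
  Bea (age=52, score=94) -> YES
  Diana (age=53, score=65) -> no
  Carol (age=56, score=67) -> no
  Bob (age=57, score=92) -> YES
  Nate (age=60, score=72) -> no
  Wendy (age=49, score=69) -> no
  Quinn (age=51, score=72) -> no
  Leo (age=56, score=97) -> YES


ANSWER: Bea, Bob, Leo


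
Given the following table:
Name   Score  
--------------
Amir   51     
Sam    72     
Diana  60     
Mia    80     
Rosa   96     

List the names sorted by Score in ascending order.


Sorting by Score (ascending):
  Amir: 51
  Diana: 60
  Sam: 72
  Mia: 80
  Rosa: 96


ANSWER: Amir, Diana, Sam, Mia, Rosa


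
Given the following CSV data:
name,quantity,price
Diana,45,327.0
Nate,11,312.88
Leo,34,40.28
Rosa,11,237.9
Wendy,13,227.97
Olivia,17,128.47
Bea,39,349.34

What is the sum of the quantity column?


Values in 'quantity' column:
  Row 1: 45
  Row 2: 11
  Row 3: 34
  Row 4: 11
  Row 5: 13
  Row 6: 17
  Row 7: 39
Sum = 45 + 11 + 34 + 11 + 13 + 17 + 39 = 170

ANSWER: 170


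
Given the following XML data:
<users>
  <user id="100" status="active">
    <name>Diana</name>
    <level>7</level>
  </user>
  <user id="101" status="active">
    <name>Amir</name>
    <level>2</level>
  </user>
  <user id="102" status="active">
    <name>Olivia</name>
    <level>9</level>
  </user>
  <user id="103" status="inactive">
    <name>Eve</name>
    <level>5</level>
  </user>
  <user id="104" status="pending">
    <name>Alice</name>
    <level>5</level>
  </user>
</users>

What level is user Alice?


Finding user: Alice
<level>5</level>

ANSWER: 5


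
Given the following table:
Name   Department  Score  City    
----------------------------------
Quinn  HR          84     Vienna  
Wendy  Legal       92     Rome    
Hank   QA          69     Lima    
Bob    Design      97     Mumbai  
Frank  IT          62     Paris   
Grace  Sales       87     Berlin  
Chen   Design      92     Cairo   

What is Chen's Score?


Row 7: Chen
Score = 92

ANSWER: 92


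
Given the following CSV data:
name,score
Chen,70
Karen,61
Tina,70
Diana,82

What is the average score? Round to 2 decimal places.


Scores: 70, 61, 70, 82
Sum = 283
Count = 4
Average = 283 / 4 = 70.75

ANSWER: 70.75


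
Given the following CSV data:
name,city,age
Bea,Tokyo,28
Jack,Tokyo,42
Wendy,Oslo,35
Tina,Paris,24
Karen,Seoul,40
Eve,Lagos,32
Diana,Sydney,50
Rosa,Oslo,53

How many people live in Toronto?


Scanning city column for 'Toronto':
Total matches: 0

ANSWER: 0


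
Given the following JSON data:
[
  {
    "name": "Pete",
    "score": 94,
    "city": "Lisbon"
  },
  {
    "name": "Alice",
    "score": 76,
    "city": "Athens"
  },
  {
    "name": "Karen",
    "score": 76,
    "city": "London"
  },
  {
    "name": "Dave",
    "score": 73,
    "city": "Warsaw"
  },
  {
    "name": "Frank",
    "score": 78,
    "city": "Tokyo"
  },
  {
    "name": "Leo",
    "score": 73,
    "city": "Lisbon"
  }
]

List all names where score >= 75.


Filtering records where score >= 75:
  Pete (score=94) -> YES
  Alice (score=76) -> YES
  Karen (score=76) -> YES
  Dave (score=73) -> no
  Frank (score=78) -> YES
  Leo (score=73) -> no


ANSWER: Pete, Alice, Karen, Frank


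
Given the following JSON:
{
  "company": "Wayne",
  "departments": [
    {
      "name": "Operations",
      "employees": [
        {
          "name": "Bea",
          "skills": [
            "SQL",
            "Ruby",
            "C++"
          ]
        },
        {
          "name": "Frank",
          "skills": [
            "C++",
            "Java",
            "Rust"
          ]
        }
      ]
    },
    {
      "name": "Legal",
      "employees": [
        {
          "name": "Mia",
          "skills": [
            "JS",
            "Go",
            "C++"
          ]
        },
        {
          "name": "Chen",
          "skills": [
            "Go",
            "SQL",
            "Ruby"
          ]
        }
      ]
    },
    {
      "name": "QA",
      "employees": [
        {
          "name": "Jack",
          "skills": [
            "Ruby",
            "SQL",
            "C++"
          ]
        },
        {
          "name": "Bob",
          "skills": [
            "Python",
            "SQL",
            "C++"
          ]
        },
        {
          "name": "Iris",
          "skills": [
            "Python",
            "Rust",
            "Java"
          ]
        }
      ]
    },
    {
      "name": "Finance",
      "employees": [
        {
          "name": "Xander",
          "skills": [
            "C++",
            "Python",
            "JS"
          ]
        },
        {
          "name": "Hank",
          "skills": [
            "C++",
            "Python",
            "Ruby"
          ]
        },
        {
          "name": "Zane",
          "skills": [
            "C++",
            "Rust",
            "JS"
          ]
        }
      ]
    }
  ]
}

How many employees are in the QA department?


Path: departments[2].employees
Count: 3

ANSWER: 3


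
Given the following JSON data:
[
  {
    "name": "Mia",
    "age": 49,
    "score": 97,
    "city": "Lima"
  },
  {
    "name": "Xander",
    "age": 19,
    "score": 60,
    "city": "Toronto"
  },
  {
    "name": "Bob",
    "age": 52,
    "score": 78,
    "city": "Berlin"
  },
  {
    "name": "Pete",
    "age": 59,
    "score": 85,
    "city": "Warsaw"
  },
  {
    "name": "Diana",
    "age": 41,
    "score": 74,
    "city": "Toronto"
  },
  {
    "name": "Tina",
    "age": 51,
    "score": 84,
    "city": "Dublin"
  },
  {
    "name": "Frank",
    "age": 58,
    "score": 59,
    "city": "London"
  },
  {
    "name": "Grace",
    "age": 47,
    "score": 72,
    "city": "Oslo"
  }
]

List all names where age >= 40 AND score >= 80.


Checking both conditions:
  Mia (age=49, score=97) -> YES
  Xander (age=19, score=60) -> no
  Bob (age=52, score=78) -> no
  Pete (age=59, score=85) -> YES
  Diana (age=41, score=74) -> no
  Tina (age=51, score=84) -> YES
  Frank (age=58, score=59) -> no
  Grace (age=47, score=72) -> no


ANSWER: Mia, Pete, Tina


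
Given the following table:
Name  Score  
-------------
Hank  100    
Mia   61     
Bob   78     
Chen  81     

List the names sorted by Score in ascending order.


Sorting by Score (ascending):
  Mia: 61
  Bob: 78
  Chen: 81
  Hank: 100


ANSWER: Mia, Bob, Chen, Hank


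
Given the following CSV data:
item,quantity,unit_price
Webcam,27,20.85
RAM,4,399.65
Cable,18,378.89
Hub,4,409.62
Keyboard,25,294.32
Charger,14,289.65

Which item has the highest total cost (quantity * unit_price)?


Computing row totals:
  Webcam: 562.95
  RAM: 1598.6
  Cable: 6820.02
  Hub: 1638.48
  Keyboard: 7358.0
  Charger: 4055.1
Maximum: Keyboard (7358.0)

ANSWER: Keyboard


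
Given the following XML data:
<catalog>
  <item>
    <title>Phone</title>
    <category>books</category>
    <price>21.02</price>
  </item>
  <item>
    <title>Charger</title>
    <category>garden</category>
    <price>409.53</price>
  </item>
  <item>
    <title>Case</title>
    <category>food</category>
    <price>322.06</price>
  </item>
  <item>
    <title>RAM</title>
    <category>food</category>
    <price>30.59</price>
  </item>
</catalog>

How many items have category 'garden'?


Scanning <item> elements for <category>garden</category>:
  Item 2: Charger -> MATCH
Count: 1

ANSWER: 1


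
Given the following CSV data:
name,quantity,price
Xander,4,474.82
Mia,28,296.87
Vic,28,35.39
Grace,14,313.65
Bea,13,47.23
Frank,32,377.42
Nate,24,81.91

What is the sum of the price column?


Values in 'price' column:
  Row 1: 474.82
  Row 2: 296.87
  Row 3: 35.39
  Row 4: 313.65
  Row 5: 47.23
  Row 6: 377.42
  Row 7: 81.91
Sum = 474.82 + 296.87 + 35.39 + 313.65 + 47.23 + 377.42 + 81.91 = 1627.29

ANSWER: 1627.29


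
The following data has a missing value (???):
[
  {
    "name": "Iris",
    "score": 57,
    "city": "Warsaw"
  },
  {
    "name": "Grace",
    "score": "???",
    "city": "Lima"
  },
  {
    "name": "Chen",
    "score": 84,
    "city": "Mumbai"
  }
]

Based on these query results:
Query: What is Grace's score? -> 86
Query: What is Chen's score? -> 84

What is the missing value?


The missing value is Grace's score
From query: Grace's score = 86

ANSWER: 86


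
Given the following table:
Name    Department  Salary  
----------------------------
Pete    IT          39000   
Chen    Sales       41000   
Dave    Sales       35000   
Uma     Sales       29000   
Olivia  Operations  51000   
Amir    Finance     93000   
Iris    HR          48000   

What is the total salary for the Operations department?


Operations department members:
  Olivia: 51000
Total = 51000 = 51000

ANSWER: 51000


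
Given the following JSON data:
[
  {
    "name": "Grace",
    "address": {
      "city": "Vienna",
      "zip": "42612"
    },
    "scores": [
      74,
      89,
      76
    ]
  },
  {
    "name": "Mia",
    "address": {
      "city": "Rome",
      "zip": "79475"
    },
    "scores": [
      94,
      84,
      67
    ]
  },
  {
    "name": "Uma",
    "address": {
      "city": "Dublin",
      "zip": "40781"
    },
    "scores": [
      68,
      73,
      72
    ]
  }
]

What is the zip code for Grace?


Path: records[0].address.zip
Value: 42612

ANSWER: 42612


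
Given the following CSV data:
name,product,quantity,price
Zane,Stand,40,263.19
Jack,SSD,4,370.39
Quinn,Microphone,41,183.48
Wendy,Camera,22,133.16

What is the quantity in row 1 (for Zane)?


Row 1: Zane
Column 'quantity' = 40

ANSWER: 40


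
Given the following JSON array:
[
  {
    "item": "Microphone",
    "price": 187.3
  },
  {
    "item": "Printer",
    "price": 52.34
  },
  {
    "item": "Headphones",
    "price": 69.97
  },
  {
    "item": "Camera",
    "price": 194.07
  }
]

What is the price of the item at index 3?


Array index 3 -> Camera
price = 194.07

ANSWER: 194.07


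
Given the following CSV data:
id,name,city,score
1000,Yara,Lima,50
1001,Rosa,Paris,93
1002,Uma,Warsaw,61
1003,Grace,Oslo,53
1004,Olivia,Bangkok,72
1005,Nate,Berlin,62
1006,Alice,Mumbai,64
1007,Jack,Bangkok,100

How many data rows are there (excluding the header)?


Counting rows (excluding header):
Header: id,name,city,score
Data rows: 8

ANSWER: 8


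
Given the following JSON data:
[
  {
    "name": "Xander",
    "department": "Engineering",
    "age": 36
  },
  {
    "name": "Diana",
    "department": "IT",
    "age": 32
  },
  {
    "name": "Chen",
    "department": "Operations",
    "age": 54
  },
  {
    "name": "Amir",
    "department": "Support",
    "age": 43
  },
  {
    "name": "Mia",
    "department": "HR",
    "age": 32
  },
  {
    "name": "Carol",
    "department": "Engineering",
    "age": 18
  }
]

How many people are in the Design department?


Scanning records for department = Design
  No matches found
Count: 0

ANSWER: 0


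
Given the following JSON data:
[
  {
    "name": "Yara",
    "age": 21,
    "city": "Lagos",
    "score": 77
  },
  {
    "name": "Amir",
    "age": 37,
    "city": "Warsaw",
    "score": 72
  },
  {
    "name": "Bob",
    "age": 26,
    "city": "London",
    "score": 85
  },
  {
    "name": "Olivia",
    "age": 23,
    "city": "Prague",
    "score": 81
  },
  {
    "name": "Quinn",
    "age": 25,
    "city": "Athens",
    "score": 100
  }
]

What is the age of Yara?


Looking up record where name = Yara
Record index: 0
Field 'age' = 21

ANSWER: 21
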